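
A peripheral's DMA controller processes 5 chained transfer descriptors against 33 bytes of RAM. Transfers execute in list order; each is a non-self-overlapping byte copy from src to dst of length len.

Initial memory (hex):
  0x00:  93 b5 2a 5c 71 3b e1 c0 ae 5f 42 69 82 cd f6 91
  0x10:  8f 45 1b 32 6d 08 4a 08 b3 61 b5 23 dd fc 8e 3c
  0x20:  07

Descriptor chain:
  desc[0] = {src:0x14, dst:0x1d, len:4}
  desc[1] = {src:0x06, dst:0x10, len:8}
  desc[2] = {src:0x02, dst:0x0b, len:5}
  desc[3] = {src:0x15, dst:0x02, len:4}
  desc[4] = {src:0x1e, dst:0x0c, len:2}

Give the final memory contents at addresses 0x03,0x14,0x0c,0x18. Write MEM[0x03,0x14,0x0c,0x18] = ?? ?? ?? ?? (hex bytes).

  after D0: wrote 4B at 0x1d = 6d084a08
  after D1: wrote 8B at 0x10 = e1c0ae5f426982cd
  after D2: wrote 5B at 0x0b = 2a5c713be1
  after D3: wrote 4B at 0x02 = 6982cdb3
  after D4: wrote 2B at 0x0c = 084a
query mem[0x03]=0x82, mem[0x14]=0x42, mem[0x0c]=0x08, mem[0x18]=0xb3

MEM[0x03,0x14,0x0c,0x18] = 82 42 08 b3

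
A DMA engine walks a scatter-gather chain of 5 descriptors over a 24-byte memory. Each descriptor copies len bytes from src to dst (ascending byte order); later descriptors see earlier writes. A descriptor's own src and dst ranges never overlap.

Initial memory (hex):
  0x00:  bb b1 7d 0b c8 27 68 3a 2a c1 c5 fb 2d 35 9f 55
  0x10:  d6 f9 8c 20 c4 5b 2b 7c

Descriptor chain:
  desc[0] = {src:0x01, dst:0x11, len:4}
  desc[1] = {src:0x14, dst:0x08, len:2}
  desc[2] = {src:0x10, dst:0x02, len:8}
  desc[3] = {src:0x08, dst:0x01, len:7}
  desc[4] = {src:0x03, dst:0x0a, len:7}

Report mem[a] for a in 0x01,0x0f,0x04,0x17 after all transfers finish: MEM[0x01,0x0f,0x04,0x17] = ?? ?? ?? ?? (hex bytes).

#0 dst[0x11+4] := {0xb1,0x7d,0x0b,0xc8}
#1 dst[0x08+2] := {0xc8,0x5b}
#2 dst[0x02+8] := {0xd6,0xb1,0x7d,0x0b,0xc8,0x5b,0x2b,0x7c}
#3 dst[0x01+7] := {0x2b,0x7c,0xc5,0xfb,0x2d,0x35,0x9f}
#4 dst[0x0a+7] := {0xc5,0xfb,0x2d,0x35,0x9f,0x2b,0x7c}
query mem[0x01]=0x2b, mem[0x0f]=0x2b, mem[0x04]=0xfb, mem[0x17]=0x7c

MEM[0x01,0x0f,0x04,0x17] = 2b 2b fb 7c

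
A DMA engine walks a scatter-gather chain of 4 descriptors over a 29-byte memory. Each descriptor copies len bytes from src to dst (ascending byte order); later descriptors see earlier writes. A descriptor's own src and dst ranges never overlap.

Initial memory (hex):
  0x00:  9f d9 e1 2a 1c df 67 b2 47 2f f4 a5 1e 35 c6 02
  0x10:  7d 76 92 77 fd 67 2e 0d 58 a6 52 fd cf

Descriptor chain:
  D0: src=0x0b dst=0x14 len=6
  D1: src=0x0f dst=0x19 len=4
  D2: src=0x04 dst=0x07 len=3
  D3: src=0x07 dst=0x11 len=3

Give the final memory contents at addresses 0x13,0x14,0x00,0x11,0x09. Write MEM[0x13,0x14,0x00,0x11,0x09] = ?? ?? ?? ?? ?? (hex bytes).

  after D0: wrote 6B at 0x14 = a51e35c6027d
  after D1: wrote 4B at 0x19 = 027d7692
  after D2: wrote 3B at 0x07 = 1cdf67
  after D3: wrote 3B at 0x11 = 1cdf67
query mem[0x13]=0x67, mem[0x14]=0xa5, mem[0x00]=0x9f, mem[0x11]=0x1c, mem[0x09]=0x67

MEM[0x13,0x14,0x00,0x11,0x09] = 67 a5 9f 1c 67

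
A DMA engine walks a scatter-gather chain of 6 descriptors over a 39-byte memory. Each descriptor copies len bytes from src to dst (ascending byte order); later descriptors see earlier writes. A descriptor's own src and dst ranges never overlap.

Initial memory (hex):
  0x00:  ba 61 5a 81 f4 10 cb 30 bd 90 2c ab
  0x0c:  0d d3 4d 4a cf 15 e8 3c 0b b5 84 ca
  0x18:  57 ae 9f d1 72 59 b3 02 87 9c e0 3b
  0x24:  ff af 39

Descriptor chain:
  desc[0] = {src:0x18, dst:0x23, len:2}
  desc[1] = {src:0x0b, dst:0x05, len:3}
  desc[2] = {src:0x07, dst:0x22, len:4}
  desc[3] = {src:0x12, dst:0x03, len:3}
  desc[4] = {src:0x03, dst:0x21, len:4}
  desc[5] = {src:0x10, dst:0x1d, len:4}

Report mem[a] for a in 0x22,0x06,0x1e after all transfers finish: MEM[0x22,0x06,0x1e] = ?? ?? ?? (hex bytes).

  after D0: wrote 2B at 0x23 = 57ae
  after D1: wrote 3B at 0x05 = ab0dd3
  after D2: wrote 4B at 0x22 = d3bd902c
  after D3: wrote 3B at 0x03 = e83c0b
  after D4: wrote 4B at 0x21 = e83c0b0d
  after D5: wrote 4B at 0x1d = cf15e83c
query mem[0x22]=0x3c, mem[0x06]=0x0d, mem[0x1e]=0x15

MEM[0x22,0x06,0x1e] = 3c 0d 15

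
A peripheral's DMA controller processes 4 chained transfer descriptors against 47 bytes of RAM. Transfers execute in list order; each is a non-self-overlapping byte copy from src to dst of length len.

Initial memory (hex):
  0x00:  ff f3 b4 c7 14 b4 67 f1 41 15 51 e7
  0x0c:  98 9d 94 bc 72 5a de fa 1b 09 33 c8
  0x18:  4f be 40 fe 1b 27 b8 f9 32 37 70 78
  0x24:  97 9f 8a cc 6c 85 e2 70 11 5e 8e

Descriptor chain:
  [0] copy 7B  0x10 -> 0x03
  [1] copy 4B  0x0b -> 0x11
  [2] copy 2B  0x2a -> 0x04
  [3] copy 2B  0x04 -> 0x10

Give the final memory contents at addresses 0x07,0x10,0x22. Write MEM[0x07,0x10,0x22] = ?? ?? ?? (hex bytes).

D0: mem[0x03..0x09] <- [72 5a de fa 1b 09 33]
D1: mem[0x11..0x14] <- [e7 98 9d 94]
D2: mem[0x04..0x05] <- [e2 70]
D3: mem[0x10..0x11] <- [e2 70]
query mem[0x07]=0x1b, mem[0x10]=0xe2, mem[0x22]=0x70

MEM[0x07,0x10,0x22] = 1b e2 70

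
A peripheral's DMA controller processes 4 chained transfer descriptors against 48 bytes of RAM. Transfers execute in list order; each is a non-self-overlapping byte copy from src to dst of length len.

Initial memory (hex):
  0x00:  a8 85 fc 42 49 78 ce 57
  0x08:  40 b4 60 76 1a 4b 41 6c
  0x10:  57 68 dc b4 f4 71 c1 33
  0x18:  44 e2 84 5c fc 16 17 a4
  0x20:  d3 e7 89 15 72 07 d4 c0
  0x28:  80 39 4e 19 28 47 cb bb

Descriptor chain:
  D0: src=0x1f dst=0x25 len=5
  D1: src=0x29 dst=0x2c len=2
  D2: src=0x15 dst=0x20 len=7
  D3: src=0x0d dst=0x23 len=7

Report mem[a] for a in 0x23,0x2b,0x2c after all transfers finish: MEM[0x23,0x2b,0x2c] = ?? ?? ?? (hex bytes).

[0] 0x1f->0x25 len=5 : a4 d3 e7 89 15
[1] 0x29->0x2c len=2 : 15 4e
[2] 0x15->0x20 len=7 : 71 c1 33 44 e2 84 5c
[3] 0x0d->0x23 len=7 : 4b 41 6c 57 68 dc b4
query mem[0x23]=0x4b, mem[0x2b]=0x19, mem[0x2c]=0x15

MEM[0x23,0x2b,0x2c] = 4b 19 15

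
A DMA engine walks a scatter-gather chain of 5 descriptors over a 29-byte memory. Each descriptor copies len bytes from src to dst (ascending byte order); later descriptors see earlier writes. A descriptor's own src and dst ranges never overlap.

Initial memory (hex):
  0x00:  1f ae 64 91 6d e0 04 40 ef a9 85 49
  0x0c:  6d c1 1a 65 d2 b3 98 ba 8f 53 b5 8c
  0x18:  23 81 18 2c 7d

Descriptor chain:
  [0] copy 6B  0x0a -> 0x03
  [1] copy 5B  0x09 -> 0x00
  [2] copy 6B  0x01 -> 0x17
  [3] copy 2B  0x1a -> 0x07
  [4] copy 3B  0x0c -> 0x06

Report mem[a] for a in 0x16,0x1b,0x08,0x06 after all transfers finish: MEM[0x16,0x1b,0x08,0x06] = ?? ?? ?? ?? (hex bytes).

#0 dst[0x03+6] := {0x85,0x49,0x6d,0xc1,0x1a,0x65}
#1 dst[0x00+5] := {0xa9,0x85,0x49,0x6d,0xc1}
#2 dst[0x17+6] := {0x85,0x49,0x6d,0xc1,0x6d,0xc1}
#3 dst[0x07+2] := {0xc1,0x6d}
#4 dst[0x06+3] := {0x6d,0xc1,0x1a}
query mem[0x16]=0xb5, mem[0x1b]=0x6d, mem[0x08]=0x1a, mem[0x06]=0x6d

MEM[0x16,0x1b,0x08,0x06] = b5 6d 1a 6d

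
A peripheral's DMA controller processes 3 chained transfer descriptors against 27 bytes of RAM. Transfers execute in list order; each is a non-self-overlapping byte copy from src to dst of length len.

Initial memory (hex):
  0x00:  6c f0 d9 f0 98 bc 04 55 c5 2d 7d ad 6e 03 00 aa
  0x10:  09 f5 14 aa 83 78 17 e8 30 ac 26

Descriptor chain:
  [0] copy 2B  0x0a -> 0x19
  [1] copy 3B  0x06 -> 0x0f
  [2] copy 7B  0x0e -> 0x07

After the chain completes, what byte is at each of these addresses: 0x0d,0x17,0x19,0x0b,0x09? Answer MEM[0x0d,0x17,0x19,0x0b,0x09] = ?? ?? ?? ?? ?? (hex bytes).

MEM[0x0d,0x17,0x19,0x0b,0x09] = 83 e8 7d 14 55

[0] 0x0a->0x19 len=2 : 7d ad
[1] 0x06->0x0f len=3 : 04 55 c5
[2] 0x0e->0x07 len=7 : 00 04 55 c5 14 aa 83
query mem[0x0d]=0x83, mem[0x17]=0xe8, mem[0x19]=0x7d, mem[0x0b]=0x14, mem[0x09]=0x55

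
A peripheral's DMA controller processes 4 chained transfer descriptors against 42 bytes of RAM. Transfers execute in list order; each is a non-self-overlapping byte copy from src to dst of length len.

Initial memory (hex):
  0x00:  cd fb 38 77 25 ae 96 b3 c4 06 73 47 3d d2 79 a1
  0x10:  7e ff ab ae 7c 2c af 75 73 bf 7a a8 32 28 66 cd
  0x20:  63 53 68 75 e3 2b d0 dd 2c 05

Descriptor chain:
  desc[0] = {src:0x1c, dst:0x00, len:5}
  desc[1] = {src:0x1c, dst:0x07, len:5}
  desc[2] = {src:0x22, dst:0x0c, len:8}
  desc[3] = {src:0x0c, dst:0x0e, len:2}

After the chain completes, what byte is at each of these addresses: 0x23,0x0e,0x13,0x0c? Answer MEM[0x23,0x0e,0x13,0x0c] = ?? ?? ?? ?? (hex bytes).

MEM[0x23,0x0e,0x13,0x0c] = 75 68 05 68

[0] 0x1c->0x00 len=5 : 32 28 66 cd 63
[1] 0x1c->0x07 len=5 : 32 28 66 cd 63
[2] 0x22->0x0c len=8 : 68 75 e3 2b d0 dd 2c 05
[3] 0x0c->0x0e len=2 : 68 75
query mem[0x23]=0x75, mem[0x0e]=0x68, mem[0x13]=0x05, mem[0x0c]=0x68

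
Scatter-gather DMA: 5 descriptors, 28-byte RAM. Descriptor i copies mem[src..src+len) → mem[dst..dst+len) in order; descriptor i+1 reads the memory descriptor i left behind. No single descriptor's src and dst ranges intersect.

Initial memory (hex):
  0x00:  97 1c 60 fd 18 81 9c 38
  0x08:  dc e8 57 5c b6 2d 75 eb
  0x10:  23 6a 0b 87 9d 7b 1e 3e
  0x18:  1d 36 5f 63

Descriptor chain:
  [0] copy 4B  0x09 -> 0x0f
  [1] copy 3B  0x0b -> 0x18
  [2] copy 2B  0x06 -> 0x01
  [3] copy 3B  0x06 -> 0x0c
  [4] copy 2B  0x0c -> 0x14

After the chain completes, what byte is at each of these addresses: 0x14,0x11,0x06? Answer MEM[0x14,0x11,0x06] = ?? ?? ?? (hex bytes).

MEM[0x14,0x11,0x06] = 9c 5c 9c

  after D0: wrote 4B at 0x0f = e8575cb6
  after D1: wrote 3B at 0x18 = 5cb62d
  after D2: wrote 2B at 0x01 = 9c38
  after D3: wrote 3B at 0x0c = 9c38dc
  after D4: wrote 2B at 0x14 = 9c38
query mem[0x14]=0x9c, mem[0x11]=0x5c, mem[0x06]=0x9c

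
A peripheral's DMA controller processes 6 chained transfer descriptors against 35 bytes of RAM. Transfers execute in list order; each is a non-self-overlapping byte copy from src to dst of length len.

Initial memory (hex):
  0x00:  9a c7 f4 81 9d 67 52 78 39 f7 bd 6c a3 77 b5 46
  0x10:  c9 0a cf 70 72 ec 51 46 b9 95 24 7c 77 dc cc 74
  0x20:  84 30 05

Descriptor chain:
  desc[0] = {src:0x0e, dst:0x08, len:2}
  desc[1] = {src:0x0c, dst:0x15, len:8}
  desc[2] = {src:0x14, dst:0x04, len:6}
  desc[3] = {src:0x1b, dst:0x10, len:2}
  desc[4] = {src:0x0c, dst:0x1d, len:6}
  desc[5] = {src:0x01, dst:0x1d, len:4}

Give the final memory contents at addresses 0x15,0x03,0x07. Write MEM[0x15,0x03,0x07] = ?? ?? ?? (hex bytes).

MEM[0x15,0x03,0x07] = a3 81 b5

#0 dst[0x08+2] := {0xb5,0x46}
#1 dst[0x15+8] := {0xa3,0x77,0xb5,0x46,0xc9,0x0a,0xcf,0x70}
#2 dst[0x04+6] := {0x72,0xa3,0x77,0xb5,0x46,0xc9}
#3 dst[0x10+2] := {0xcf,0x70}
#4 dst[0x1d+6] := {0xa3,0x77,0xb5,0x46,0xcf,0x70}
#5 dst[0x1d+4] := {0xc7,0xf4,0x81,0x72}
query mem[0x15]=0xa3, mem[0x03]=0x81, mem[0x07]=0xb5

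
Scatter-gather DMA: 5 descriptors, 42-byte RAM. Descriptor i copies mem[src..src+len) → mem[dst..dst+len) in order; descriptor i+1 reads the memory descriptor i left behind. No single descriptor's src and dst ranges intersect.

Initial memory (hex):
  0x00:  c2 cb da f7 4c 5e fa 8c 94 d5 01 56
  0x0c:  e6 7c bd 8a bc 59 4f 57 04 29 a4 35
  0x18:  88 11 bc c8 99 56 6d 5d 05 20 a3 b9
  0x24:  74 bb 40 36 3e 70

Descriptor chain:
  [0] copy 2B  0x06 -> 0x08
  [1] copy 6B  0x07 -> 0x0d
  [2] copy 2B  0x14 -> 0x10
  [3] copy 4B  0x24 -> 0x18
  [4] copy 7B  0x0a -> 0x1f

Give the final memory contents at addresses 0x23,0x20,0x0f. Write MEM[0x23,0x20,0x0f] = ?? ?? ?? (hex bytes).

  after D0: wrote 2B at 0x08 = fa8c
  after D1: wrote 6B at 0x0d = 8cfa8c0156e6
  after D2: wrote 2B at 0x10 = 0429
  after D3: wrote 4B at 0x18 = 74bb4036
  after D4: wrote 7B at 0x1f = 0156e68cfa8c04
query mem[0x23]=0xfa, mem[0x20]=0x56, mem[0x0f]=0x8c

MEM[0x23,0x20,0x0f] = fa 56 8c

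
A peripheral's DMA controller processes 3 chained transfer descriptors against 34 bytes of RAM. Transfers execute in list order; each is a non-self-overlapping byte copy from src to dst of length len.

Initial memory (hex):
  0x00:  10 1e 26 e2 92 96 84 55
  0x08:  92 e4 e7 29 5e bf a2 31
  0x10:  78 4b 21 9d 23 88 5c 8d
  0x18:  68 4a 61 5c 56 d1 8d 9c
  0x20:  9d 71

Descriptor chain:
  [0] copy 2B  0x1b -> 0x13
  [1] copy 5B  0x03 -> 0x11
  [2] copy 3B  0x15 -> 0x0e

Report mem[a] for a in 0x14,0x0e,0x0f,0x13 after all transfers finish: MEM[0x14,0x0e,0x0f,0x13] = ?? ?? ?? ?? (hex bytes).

MEM[0x14,0x0e,0x0f,0x13] = 84 55 5c 96

#0 dst[0x13+2] := {0x5c,0x56}
#1 dst[0x11+5] := {0xe2,0x92,0x96,0x84,0x55}
#2 dst[0x0e+3] := {0x55,0x5c,0x8d}
query mem[0x14]=0x84, mem[0x0e]=0x55, mem[0x0f]=0x5c, mem[0x13]=0x96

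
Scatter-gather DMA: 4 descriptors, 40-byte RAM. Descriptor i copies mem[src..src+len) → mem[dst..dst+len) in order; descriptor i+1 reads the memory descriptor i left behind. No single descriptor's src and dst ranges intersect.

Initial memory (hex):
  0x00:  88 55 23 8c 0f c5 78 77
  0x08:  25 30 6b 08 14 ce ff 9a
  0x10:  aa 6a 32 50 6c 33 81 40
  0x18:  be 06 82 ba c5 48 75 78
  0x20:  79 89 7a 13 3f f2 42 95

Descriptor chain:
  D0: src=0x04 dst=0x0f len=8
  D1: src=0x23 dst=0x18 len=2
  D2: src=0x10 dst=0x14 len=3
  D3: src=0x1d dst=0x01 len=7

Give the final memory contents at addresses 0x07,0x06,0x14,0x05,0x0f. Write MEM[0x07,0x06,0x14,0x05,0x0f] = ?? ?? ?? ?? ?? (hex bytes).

MEM[0x07,0x06,0x14,0x05,0x0f] = 13 7a c5 89 0f

D0: mem[0x0f..0x16] <- [0f c5 78 77 25 30 6b 08]
D1: mem[0x18..0x19] <- [13 3f]
D2: mem[0x14..0x16] <- [c5 78 77]
D3: mem[0x01..0x07] <- [48 75 78 79 89 7a 13]
query mem[0x07]=0x13, mem[0x06]=0x7a, mem[0x14]=0xc5, mem[0x05]=0x89, mem[0x0f]=0x0f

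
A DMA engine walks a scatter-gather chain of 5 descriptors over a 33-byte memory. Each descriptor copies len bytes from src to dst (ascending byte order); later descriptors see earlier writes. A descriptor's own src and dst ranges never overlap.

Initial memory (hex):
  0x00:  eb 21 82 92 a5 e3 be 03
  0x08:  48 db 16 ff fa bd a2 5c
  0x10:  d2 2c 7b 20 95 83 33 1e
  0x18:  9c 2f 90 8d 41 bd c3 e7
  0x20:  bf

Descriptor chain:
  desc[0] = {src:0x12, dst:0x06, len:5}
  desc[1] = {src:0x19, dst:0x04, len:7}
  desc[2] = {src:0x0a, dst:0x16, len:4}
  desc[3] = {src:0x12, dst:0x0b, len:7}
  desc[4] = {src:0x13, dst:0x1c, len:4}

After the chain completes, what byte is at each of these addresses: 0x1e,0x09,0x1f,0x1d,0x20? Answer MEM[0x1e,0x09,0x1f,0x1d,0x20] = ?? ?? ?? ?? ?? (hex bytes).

  after D0: wrote 5B at 0x06 = 7b20958333
  after D1: wrote 7B at 0x04 = 2f908d41bdc3e7
  after D2: wrote 4B at 0x16 = e7fffabd
  after D3: wrote 7B at 0x0b = 7b209583e7fffa
  after D4: wrote 4B at 0x1c = 209583e7
query mem[0x1e]=0x83, mem[0x09]=0xc3, mem[0x1f]=0xe7, mem[0x1d]=0x95, mem[0x20]=0xbf

MEM[0x1e,0x09,0x1f,0x1d,0x20] = 83 c3 e7 95 bf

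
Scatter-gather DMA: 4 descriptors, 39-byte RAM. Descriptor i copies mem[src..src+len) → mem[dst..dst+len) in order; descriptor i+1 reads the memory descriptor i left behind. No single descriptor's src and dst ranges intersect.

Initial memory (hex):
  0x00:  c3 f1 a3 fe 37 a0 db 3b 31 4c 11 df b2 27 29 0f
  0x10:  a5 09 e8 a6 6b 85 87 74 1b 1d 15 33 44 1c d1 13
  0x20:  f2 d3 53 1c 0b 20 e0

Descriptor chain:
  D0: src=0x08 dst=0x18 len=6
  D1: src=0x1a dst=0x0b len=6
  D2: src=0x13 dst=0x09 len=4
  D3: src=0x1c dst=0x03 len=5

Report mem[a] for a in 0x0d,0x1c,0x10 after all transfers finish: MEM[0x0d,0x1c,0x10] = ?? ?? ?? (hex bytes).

MEM[0x0d,0x1c,0x10] = b2 b2 13

#0 dst[0x18+6] := {0x31,0x4c,0x11,0xdf,0xb2,0x27}
#1 dst[0x0b+6] := {0x11,0xdf,0xb2,0x27,0xd1,0x13}
#2 dst[0x09+4] := {0xa6,0x6b,0x85,0x87}
#3 dst[0x03+5] := {0xb2,0x27,0xd1,0x13,0xf2}
query mem[0x0d]=0xb2, mem[0x1c]=0xb2, mem[0x10]=0x13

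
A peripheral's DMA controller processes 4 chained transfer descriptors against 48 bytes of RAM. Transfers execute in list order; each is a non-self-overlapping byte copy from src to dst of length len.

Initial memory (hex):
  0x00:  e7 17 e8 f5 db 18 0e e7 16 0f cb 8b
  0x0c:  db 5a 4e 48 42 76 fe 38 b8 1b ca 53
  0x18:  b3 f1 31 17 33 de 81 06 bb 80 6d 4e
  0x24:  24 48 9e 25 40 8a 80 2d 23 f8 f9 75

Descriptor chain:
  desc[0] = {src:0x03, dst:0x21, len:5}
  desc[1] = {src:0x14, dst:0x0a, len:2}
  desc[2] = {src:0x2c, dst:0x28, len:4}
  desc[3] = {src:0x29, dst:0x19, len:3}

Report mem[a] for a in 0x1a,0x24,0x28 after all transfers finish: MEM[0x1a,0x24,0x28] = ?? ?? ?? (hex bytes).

MEM[0x1a,0x24,0x28] = f9 0e 23

D0: mem[0x21..0x25] <- [f5 db 18 0e e7]
D1: mem[0x0a..0x0b] <- [b8 1b]
D2: mem[0x28..0x2b] <- [23 f8 f9 75]
D3: mem[0x19..0x1b] <- [f8 f9 75]
query mem[0x1a]=0xf9, mem[0x24]=0x0e, mem[0x28]=0x23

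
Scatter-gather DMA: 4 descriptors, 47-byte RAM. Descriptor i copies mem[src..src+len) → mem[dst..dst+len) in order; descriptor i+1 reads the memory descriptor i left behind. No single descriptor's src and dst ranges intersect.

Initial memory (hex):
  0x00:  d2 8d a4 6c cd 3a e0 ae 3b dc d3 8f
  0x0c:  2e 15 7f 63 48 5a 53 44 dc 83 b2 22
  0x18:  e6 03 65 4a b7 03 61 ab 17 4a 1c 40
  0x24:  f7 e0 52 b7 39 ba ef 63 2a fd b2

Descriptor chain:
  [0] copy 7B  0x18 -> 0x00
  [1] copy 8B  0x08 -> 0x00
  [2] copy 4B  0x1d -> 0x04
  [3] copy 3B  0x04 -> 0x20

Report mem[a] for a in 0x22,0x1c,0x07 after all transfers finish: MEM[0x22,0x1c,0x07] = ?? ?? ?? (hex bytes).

MEM[0x22,0x1c,0x07] = ab b7 17

D0: mem[0x00..0x06] <- [e6 03 65 4a b7 03 61]
D1: mem[0x00..0x07] <- [3b dc d3 8f 2e 15 7f 63]
D2: mem[0x04..0x07] <- [03 61 ab 17]
D3: mem[0x20..0x22] <- [03 61 ab]
query mem[0x22]=0xab, mem[0x1c]=0xb7, mem[0x07]=0x17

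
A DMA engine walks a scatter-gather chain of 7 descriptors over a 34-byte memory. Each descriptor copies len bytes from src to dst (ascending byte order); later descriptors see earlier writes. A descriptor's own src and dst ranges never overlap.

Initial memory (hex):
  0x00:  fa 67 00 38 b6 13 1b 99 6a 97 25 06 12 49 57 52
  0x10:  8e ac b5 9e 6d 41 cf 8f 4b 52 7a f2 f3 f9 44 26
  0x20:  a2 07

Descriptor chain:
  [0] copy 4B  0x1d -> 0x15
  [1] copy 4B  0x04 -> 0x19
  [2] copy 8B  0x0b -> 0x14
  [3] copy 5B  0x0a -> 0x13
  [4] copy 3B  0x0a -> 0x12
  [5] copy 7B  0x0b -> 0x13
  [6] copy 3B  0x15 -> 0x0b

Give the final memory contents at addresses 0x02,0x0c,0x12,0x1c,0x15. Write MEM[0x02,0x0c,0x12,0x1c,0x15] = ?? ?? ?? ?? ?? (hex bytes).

MEM[0x02,0x0c,0x12,0x1c,0x15] = 00 57 25 99 49

[0] 0x1d->0x15 len=4 : f9 44 26 a2
[1] 0x04->0x19 len=4 : b6 13 1b 99
[2] 0x0b->0x14 len=8 : 06 12 49 57 52 8e ac b5
[3] 0x0a->0x13 len=5 : 25 06 12 49 57
[4] 0x0a->0x12 len=3 : 25 06 12
[5] 0x0b->0x13 len=7 : 06 12 49 57 52 8e ac
[6] 0x15->0x0b len=3 : 49 57 52
query mem[0x02]=0x00, mem[0x0c]=0x57, mem[0x12]=0x25, mem[0x1c]=0x99, mem[0x15]=0x49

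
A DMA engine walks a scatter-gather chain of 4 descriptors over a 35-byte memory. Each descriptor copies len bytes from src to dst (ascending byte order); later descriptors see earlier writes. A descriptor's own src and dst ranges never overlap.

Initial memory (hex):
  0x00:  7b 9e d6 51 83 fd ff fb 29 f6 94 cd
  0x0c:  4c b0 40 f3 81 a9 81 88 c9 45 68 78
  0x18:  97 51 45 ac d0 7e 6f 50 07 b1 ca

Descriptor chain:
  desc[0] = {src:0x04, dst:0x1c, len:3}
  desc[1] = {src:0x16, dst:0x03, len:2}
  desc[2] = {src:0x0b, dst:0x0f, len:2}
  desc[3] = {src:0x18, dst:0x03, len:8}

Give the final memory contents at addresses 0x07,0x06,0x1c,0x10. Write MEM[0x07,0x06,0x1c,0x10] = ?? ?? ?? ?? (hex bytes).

MEM[0x07,0x06,0x1c,0x10] = 83 ac 83 4c

  after D0: wrote 3B at 0x1c = 83fdff
  after D1: wrote 2B at 0x03 = 6878
  after D2: wrote 2B at 0x0f = cd4c
  after D3: wrote 8B at 0x03 = 975145ac83fdff50
query mem[0x07]=0x83, mem[0x06]=0xac, mem[0x1c]=0x83, mem[0x10]=0x4c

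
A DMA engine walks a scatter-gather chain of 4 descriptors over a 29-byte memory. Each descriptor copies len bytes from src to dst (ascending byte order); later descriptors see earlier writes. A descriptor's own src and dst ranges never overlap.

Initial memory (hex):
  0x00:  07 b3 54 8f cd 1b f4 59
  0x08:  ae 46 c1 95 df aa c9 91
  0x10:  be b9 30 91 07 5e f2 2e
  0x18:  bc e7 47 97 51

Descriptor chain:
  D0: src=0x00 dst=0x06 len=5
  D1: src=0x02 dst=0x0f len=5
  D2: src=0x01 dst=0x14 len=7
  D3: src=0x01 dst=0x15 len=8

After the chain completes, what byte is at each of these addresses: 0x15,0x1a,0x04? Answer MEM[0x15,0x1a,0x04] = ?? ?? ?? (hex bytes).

#0 dst[0x06+5] := {0x07,0xb3,0x54,0x8f,0xcd}
#1 dst[0x0f+5] := {0x54,0x8f,0xcd,0x1b,0x07}
#2 dst[0x14+7] := {0xb3,0x54,0x8f,0xcd,0x1b,0x07,0xb3}
#3 dst[0x15+8] := {0xb3,0x54,0x8f,0xcd,0x1b,0x07,0xb3,0x54}
query mem[0x15]=0xb3, mem[0x1a]=0x07, mem[0x04]=0xcd

MEM[0x15,0x1a,0x04] = b3 07 cd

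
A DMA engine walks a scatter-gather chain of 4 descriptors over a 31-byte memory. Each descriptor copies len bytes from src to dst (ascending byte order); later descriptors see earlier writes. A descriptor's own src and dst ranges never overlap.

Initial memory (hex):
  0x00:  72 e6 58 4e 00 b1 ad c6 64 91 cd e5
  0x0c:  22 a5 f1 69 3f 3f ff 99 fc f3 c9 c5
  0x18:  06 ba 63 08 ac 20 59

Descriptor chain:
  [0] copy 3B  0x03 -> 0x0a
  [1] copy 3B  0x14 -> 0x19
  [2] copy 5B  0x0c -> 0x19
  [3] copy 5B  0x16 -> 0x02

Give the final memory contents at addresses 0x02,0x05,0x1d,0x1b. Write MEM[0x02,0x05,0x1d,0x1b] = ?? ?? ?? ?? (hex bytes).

D0: mem[0x0a..0x0c] <- [4e 00 b1]
D1: mem[0x19..0x1b] <- [fc f3 c9]
D2: mem[0x19..0x1d] <- [b1 a5 f1 69 3f]
D3: mem[0x02..0x06] <- [c9 c5 06 b1 a5]
query mem[0x02]=0xc9, mem[0x05]=0xb1, mem[0x1d]=0x3f, mem[0x1b]=0xf1

MEM[0x02,0x05,0x1d,0x1b] = c9 b1 3f f1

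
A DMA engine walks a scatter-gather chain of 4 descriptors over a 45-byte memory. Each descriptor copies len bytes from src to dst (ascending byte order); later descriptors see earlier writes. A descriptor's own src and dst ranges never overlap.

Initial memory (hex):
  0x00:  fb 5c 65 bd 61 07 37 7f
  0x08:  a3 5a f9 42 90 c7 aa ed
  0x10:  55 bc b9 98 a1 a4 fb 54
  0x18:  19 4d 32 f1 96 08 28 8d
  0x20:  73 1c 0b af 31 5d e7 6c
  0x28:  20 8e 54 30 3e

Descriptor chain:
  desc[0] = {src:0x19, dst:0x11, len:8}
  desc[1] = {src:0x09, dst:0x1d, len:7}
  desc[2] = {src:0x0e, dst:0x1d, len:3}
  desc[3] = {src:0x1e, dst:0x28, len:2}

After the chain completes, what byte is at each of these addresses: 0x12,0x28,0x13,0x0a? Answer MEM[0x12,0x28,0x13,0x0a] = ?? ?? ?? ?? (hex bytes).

[0] 0x19->0x11 len=8 : 4d 32 f1 96 08 28 8d 73
[1] 0x09->0x1d len=7 : 5a f9 42 90 c7 aa ed
[2] 0x0e->0x1d len=3 : aa ed 55
[3] 0x1e->0x28 len=2 : ed 55
query mem[0x12]=0x32, mem[0x28]=0xed, mem[0x13]=0xf1, mem[0x0a]=0xf9

MEM[0x12,0x28,0x13,0x0a] = 32 ed f1 f9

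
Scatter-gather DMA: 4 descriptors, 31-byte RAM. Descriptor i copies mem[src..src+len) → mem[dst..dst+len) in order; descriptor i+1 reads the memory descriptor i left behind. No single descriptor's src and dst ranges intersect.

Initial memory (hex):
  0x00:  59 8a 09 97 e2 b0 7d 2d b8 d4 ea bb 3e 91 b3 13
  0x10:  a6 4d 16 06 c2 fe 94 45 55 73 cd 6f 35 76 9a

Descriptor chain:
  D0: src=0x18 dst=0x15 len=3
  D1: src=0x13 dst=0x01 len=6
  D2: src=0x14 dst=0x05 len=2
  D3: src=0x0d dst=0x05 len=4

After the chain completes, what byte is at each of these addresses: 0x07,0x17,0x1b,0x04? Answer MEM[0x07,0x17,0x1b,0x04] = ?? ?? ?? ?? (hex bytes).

#0 dst[0x15+3] := {0x55,0x73,0xcd}
#1 dst[0x01+6] := {0x06,0xc2,0x55,0x73,0xcd,0x55}
#2 dst[0x05+2] := {0xc2,0x55}
#3 dst[0x05+4] := {0x91,0xb3,0x13,0xa6}
query mem[0x07]=0x13, mem[0x17]=0xcd, mem[0x1b]=0x6f, mem[0x04]=0x73

MEM[0x07,0x17,0x1b,0x04] = 13 cd 6f 73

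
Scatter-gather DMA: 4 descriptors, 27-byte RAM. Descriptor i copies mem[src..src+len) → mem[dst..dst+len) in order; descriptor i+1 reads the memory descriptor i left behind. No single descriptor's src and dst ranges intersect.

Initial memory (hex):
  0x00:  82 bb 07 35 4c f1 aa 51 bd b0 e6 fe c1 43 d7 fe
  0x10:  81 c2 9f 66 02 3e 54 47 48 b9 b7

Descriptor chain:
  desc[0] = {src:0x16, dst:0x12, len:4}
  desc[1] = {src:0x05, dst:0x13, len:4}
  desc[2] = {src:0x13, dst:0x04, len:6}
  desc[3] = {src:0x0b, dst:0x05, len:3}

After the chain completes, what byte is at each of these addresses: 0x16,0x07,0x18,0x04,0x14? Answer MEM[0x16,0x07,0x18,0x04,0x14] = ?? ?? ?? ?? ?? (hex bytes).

MEM[0x16,0x07,0x18,0x04,0x14] = bd 43 48 f1 aa

D0: mem[0x12..0x15] <- [54 47 48 b9]
D1: mem[0x13..0x16] <- [f1 aa 51 bd]
D2: mem[0x04..0x09] <- [f1 aa 51 bd 47 48]
D3: mem[0x05..0x07] <- [fe c1 43]
query mem[0x16]=0xbd, mem[0x07]=0x43, mem[0x18]=0x48, mem[0x04]=0xf1, mem[0x14]=0xaa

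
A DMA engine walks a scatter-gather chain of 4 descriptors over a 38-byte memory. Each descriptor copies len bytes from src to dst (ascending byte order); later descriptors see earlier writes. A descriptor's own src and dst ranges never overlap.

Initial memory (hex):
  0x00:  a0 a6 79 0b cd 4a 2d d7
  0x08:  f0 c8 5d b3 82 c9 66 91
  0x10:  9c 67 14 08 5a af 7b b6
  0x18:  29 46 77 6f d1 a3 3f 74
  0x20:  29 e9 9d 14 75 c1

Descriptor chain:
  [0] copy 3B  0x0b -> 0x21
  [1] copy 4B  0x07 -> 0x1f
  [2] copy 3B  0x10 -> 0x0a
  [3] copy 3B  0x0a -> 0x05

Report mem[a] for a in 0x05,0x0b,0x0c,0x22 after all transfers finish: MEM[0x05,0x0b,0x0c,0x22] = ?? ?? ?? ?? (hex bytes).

  after D0: wrote 3B at 0x21 = b382c9
  after D1: wrote 4B at 0x1f = d7f0c85d
  after D2: wrote 3B at 0x0a = 9c6714
  after D3: wrote 3B at 0x05 = 9c6714
query mem[0x05]=0x9c, mem[0x0b]=0x67, mem[0x0c]=0x14, mem[0x22]=0x5d

MEM[0x05,0x0b,0x0c,0x22] = 9c 67 14 5d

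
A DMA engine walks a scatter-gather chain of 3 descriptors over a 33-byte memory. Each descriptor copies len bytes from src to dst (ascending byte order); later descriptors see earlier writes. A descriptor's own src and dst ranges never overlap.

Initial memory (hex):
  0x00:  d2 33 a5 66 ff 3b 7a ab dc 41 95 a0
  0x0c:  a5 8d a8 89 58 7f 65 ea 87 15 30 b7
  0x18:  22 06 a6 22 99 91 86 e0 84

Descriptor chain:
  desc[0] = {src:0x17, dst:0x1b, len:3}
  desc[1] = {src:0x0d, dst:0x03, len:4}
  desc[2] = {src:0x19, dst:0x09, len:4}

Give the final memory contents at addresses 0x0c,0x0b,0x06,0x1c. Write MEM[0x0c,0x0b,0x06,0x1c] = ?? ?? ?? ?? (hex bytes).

MEM[0x0c,0x0b,0x06,0x1c] = 22 b7 58 22

[0] 0x17->0x1b len=3 : b7 22 06
[1] 0x0d->0x03 len=4 : 8d a8 89 58
[2] 0x19->0x09 len=4 : 06 a6 b7 22
query mem[0x0c]=0x22, mem[0x0b]=0xb7, mem[0x06]=0x58, mem[0x1c]=0x22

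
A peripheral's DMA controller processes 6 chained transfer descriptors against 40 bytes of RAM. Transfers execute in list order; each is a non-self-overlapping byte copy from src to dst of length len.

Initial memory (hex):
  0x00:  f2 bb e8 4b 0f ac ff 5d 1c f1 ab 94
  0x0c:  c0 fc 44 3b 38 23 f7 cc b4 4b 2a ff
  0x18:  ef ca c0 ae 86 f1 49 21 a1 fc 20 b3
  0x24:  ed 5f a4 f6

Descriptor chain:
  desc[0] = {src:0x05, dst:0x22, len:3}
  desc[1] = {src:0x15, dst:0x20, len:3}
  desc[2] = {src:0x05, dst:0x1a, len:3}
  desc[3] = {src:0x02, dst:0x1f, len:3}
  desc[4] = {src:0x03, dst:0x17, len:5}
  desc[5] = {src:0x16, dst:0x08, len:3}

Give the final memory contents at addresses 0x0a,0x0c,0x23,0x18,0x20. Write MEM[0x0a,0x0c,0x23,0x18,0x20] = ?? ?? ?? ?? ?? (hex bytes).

MEM[0x0a,0x0c,0x23,0x18,0x20] = 0f c0 ff 0f 4b

D0: mem[0x22..0x24] <- [ac ff 5d]
D1: mem[0x20..0x22] <- [4b 2a ff]
D2: mem[0x1a..0x1c] <- [ac ff 5d]
D3: mem[0x1f..0x21] <- [e8 4b 0f]
D4: mem[0x17..0x1b] <- [4b 0f ac ff 5d]
D5: mem[0x08..0x0a] <- [2a 4b 0f]
query mem[0x0a]=0x0f, mem[0x0c]=0xc0, mem[0x23]=0xff, mem[0x18]=0x0f, mem[0x20]=0x4b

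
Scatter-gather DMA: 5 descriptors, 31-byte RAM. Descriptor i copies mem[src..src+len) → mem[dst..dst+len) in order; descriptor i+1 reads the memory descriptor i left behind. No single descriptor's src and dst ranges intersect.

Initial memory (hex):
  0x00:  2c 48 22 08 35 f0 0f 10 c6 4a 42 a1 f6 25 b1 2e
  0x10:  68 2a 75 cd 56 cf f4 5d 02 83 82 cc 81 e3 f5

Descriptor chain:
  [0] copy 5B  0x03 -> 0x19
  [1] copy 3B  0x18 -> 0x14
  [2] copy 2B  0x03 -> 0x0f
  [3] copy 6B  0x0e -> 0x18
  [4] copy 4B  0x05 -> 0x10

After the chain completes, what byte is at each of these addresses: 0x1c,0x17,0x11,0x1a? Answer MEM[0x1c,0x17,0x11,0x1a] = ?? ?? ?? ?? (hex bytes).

D0: mem[0x19..0x1d] <- [08 35 f0 0f 10]
D1: mem[0x14..0x16] <- [02 08 35]
D2: mem[0x0f..0x10] <- [08 35]
D3: mem[0x18..0x1d] <- [b1 08 35 2a 75 cd]
D4: mem[0x10..0x13] <- [f0 0f 10 c6]
query mem[0x1c]=0x75, mem[0x17]=0x5d, mem[0x11]=0x0f, mem[0x1a]=0x35

MEM[0x1c,0x17,0x11,0x1a] = 75 5d 0f 35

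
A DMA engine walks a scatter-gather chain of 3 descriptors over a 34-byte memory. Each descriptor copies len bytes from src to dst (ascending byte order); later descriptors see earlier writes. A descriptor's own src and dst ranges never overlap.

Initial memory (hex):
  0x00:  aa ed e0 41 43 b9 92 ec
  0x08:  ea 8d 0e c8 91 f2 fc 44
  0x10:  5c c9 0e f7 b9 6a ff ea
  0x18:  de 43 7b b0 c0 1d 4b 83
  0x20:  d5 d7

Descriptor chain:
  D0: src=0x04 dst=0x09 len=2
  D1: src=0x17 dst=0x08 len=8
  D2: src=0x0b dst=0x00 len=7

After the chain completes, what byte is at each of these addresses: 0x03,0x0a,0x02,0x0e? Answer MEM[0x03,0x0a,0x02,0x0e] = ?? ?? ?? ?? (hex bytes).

MEM[0x03,0x0a,0x02,0x0e] = 1d 43 c0 1d

  after D0: wrote 2B at 0x09 = 43b9
  after D1: wrote 8B at 0x08 = eade437bb0c01d4b
  after D2: wrote 7B at 0x00 = 7bb0c01d4b5cc9
query mem[0x03]=0x1d, mem[0x0a]=0x43, mem[0x02]=0xc0, mem[0x0e]=0x1d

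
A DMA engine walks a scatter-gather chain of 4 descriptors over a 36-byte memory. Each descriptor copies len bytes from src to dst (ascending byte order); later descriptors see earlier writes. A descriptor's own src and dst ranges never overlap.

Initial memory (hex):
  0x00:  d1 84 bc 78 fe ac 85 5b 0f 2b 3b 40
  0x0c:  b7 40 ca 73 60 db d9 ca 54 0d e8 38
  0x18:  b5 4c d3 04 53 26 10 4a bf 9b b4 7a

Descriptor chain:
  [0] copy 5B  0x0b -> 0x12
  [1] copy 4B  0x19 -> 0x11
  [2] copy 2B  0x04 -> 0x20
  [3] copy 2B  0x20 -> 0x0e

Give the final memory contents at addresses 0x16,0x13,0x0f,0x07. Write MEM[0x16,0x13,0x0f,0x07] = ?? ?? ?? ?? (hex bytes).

MEM[0x16,0x13,0x0f,0x07] = 73 04 ac 5b

#0 dst[0x12+5] := {0x40,0xb7,0x40,0xca,0x73}
#1 dst[0x11+4] := {0x4c,0xd3,0x04,0x53}
#2 dst[0x20+2] := {0xfe,0xac}
#3 dst[0x0e+2] := {0xfe,0xac}
query mem[0x16]=0x73, mem[0x13]=0x04, mem[0x0f]=0xac, mem[0x07]=0x5b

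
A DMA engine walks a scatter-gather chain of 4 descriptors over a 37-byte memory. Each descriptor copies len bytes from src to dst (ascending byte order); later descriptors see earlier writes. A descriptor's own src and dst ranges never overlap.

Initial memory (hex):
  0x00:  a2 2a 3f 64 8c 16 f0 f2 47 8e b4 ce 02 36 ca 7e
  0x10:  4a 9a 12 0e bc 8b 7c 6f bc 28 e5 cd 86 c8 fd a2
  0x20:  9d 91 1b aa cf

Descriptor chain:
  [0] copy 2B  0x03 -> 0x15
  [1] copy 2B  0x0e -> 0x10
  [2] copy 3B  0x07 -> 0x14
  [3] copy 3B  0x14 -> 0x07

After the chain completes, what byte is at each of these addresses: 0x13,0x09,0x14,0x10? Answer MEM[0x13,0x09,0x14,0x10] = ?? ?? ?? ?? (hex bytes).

MEM[0x13,0x09,0x14,0x10] = 0e 8e f2 ca

D0: mem[0x15..0x16] <- [64 8c]
D1: mem[0x10..0x11] <- [ca 7e]
D2: mem[0x14..0x16] <- [f2 47 8e]
D3: mem[0x07..0x09] <- [f2 47 8e]
query mem[0x13]=0x0e, mem[0x09]=0x8e, mem[0x14]=0xf2, mem[0x10]=0xca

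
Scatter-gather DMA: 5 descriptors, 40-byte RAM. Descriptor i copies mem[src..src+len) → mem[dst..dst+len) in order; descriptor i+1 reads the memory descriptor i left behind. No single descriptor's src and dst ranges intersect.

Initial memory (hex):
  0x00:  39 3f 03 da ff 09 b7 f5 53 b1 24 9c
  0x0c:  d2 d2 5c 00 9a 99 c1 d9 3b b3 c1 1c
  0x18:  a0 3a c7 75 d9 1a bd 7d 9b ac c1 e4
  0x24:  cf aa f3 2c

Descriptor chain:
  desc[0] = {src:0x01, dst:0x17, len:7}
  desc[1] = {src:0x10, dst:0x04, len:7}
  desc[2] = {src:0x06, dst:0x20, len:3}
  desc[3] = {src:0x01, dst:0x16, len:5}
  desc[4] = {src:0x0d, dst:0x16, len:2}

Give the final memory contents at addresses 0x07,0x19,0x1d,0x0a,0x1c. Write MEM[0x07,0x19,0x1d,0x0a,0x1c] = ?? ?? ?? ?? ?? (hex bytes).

MEM[0x07,0x19,0x1d,0x0a,0x1c] = d9 9a f5 c1 b7

#0 dst[0x17+7] := {0x3f,0x03,0xda,0xff,0x09,0xb7,0xf5}
#1 dst[0x04+7] := {0x9a,0x99,0xc1,0xd9,0x3b,0xb3,0xc1}
#2 dst[0x20+3] := {0xc1,0xd9,0x3b}
#3 dst[0x16+5] := {0x3f,0x03,0xda,0x9a,0x99}
#4 dst[0x16+2] := {0xd2,0x5c}
query mem[0x07]=0xd9, mem[0x19]=0x9a, mem[0x1d]=0xf5, mem[0x0a]=0xc1, mem[0x1c]=0xb7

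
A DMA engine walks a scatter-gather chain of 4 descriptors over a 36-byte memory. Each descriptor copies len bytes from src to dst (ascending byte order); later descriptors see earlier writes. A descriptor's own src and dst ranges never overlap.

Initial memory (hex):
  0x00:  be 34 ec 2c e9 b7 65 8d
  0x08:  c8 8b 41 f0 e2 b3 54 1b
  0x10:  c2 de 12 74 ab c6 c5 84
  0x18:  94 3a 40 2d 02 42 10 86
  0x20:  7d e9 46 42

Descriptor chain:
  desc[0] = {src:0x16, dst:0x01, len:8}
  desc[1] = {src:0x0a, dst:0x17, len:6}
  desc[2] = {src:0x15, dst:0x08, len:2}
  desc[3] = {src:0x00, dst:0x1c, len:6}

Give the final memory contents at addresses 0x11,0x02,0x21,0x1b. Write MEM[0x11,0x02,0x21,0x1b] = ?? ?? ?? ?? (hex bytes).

MEM[0x11,0x02,0x21,0x1b] = de 84 40 54

[0] 0x16->0x01 len=8 : c5 84 94 3a 40 2d 02 42
[1] 0x0a->0x17 len=6 : 41 f0 e2 b3 54 1b
[2] 0x15->0x08 len=2 : c6 c5
[3] 0x00->0x1c len=6 : be c5 84 94 3a 40
query mem[0x11]=0xde, mem[0x02]=0x84, mem[0x21]=0x40, mem[0x1b]=0x54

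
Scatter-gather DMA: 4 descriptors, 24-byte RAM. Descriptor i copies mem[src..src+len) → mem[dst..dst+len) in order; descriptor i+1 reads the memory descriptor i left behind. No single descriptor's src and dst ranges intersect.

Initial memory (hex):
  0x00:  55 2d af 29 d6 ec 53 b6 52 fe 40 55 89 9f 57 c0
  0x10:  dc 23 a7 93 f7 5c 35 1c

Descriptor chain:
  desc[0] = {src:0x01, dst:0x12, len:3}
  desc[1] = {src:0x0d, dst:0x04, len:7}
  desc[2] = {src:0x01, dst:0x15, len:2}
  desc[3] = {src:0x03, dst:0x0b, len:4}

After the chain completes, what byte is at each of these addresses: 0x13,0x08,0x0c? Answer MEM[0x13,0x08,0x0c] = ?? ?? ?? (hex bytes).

MEM[0x13,0x08,0x0c] = af 23 9f

#0 dst[0x12+3] := {0x2d,0xaf,0x29}
#1 dst[0x04+7] := {0x9f,0x57,0xc0,0xdc,0x23,0x2d,0xaf}
#2 dst[0x15+2] := {0x2d,0xaf}
#3 dst[0x0b+4] := {0x29,0x9f,0x57,0xc0}
query mem[0x13]=0xaf, mem[0x08]=0x23, mem[0x0c]=0x9f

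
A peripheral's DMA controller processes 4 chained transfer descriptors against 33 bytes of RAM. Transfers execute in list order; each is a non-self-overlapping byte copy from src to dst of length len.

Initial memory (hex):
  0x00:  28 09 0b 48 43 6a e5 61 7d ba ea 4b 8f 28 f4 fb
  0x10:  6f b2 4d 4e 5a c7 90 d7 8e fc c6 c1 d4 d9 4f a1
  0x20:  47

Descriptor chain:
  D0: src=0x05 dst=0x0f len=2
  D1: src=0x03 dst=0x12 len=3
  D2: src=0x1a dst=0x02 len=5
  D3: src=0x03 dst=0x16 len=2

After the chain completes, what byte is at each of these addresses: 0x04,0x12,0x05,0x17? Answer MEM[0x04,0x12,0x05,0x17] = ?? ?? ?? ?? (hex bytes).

D0: mem[0x0f..0x10] <- [6a e5]
D1: mem[0x12..0x14] <- [48 43 6a]
D2: mem[0x02..0x06] <- [c6 c1 d4 d9 4f]
D3: mem[0x16..0x17] <- [c1 d4]
query mem[0x04]=0xd4, mem[0x12]=0x48, mem[0x05]=0xd9, mem[0x17]=0xd4

MEM[0x04,0x12,0x05,0x17] = d4 48 d9 d4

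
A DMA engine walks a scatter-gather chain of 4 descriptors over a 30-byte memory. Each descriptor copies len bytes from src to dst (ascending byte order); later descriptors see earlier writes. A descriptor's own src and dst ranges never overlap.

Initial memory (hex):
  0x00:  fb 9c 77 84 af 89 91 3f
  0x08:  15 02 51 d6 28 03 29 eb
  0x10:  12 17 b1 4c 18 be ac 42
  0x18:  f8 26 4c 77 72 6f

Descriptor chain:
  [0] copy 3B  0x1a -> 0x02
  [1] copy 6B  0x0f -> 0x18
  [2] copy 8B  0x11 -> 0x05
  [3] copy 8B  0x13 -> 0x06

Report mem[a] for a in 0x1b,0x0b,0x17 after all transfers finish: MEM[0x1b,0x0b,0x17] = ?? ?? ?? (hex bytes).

MEM[0x1b,0x0b,0x17] = b1 eb 42

[0] 0x1a->0x02 len=3 : 4c 77 72
[1] 0x0f->0x18 len=6 : eb 12 17 b1 4c 18
[2] 0x11->0x05 len=8 : 17 b1 4c 18 be ac 42 eb
[3] 0x13->0x06 len=8 : 4c 18 be ac 42 eb 12 17
query mem[0x1b]=0xb1, mem[0x0b]=0xeb, mem[0x17]=0x42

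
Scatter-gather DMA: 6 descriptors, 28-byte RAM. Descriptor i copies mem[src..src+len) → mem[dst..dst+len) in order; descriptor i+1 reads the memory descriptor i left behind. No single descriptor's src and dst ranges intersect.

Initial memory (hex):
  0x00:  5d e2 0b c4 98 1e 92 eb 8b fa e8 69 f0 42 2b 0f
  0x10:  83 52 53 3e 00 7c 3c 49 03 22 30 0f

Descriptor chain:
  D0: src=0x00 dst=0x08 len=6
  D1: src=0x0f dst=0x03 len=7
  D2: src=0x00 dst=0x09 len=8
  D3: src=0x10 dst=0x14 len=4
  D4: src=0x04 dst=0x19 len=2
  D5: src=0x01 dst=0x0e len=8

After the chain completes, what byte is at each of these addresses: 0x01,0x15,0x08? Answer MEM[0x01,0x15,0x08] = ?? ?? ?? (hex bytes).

MEM[0x01,0x15,0x08] = e2 00 00

D0: mem[0x08..0x0d] <- [5d e2 0b c4 98 1e]
D1: mem[0x03..0x09] <- [0f 83 52 53 3e 00 7c]
D2: mem[0x09..0x10] <- [5d e2 0b 0f 83 52 53 3e]
D3: mem[0x14..0x17] <- [3e 52 53 3e]
D4: mem[0x19..0x1a] <- [83 52]
D5: mem[0x0e..0x15] <- [e2 0b 0f 83 52 53 3e 00]
query mem[0x01]=0xe2, mem[0x15]=0x00, mem[0x08]=0x00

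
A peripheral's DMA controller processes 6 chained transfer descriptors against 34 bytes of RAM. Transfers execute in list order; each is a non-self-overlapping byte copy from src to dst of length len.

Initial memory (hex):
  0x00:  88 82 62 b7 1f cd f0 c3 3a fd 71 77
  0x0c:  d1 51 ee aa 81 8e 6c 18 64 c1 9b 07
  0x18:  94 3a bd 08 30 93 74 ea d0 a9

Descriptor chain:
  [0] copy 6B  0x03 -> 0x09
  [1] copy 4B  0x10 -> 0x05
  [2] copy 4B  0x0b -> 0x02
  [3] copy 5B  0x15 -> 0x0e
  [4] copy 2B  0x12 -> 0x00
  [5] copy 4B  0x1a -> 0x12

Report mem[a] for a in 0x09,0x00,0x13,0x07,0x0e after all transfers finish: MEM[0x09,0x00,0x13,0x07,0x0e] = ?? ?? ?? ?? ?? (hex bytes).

#0 dst[0x09+6] := {0xb7,0x1f,0xcd,0xf0,0xc3,0x3a}
#1 dst[0x05+4] := {0x81,0x8e,0x6c,0x18}
#2 dst[0x02+4] := {0xcd,0xf0,0xc3,0x3a}
#3 dst[0x0e+5] := {0xc1,0x9b,0x07,0x94,0x3a}
#4 dst[0x00+2] := {0x3a,0x18}
#5 dst[0x12+4] := {0xbd,0x08,0x30,0x93}
query mem[0x09]=0xb7, mem[0x00]=0x3a, mem[0x13]=0x08, mem[0x07]=0x6c, mem[0x0e]=0xc1

MEM[0x09,0x00,0x13,0x07,0x0e] = b7 3a 08 6c c1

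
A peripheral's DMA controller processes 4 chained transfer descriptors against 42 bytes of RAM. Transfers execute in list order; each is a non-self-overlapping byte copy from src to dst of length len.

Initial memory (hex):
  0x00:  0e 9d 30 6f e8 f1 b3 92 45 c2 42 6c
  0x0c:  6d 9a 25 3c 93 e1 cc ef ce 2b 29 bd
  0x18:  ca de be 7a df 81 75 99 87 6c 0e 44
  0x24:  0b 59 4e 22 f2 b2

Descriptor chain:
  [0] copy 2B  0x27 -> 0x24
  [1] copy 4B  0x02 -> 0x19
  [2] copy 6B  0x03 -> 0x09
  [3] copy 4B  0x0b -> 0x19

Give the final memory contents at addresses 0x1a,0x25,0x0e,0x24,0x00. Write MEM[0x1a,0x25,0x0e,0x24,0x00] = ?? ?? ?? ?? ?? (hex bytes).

MEM[0x1a,0x25,0x0e,0x24,0x00] = b3 f2 45 22 0e

D0: mem[0x24..0x25] <- [22 f2]
D1: mem[0x19..0x1c] <- [30 6f e8 f1]
D2: mem[0x09..0x0e] <- [6f e8 f1 b3 92 45]
D3: mem[0x19..0x1c] <- [f1 b3 92 45]
query mem[0x1a]=0xb3, mem[0x25]=0xf2, mem[0x0e]=0x45, mem[0x24]=0x22, mem[0x00]=0x0e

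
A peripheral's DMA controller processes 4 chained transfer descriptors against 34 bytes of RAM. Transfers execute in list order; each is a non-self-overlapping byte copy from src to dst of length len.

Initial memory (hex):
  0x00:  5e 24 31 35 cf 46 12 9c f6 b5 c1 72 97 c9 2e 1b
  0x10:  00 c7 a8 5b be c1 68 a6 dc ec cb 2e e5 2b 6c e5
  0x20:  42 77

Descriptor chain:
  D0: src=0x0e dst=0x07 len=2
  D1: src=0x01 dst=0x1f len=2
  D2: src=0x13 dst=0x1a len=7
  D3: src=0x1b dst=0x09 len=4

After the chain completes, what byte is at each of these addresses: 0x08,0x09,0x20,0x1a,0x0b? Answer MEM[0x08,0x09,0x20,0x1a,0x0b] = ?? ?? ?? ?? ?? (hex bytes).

[0] 0x0e->0x07 len=2 : 2e 1b
[1] 0x01->0x1f len=2 : 24 31
[2] 0x13->0x1a len=7 : 5b be c1 68 a6 dc ec
[3] 0x1b->0x09 len=4 : be c1 68 a6
query mem[0x08]=0x1b, mem[0x09]=0xbe, mem[0x20]=0xec, mem[0x1a]=0x5b, mem[0x0b]=0x68

MEM[0x08,0x09,0x20,0x1a,0x0b] = 1b be ec 5b 68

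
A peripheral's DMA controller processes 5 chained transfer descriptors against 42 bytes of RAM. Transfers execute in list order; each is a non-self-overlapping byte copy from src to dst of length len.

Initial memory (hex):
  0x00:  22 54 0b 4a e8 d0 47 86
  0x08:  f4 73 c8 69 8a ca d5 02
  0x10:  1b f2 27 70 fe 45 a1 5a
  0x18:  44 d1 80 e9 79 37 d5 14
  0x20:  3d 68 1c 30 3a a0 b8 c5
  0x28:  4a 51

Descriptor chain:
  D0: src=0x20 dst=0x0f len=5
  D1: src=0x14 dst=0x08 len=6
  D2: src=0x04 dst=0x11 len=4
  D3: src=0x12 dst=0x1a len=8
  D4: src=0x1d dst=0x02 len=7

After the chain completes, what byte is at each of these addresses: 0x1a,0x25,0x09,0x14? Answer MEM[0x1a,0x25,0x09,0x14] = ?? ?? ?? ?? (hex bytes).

  after D0: wrote 5B at 0x0f = 3d681c303a
  after D1: wrote 6B at 0x08 = fe45a15a44d1
  after D2: wrote 4B at 0x11 = e8d04786
  after D3: wrote 8B at 0x1a = d0478645a15a44d1
  after D4: wrote 7B at 0x02 = 45a15a44d11c30
query mem[0x1a]=0xd0, mem[0x25]=0xa0, mem[0x09]=0x45, mem[0x14]=0x86

MEM[0x1a,0x25,0x09,0x14] = d0 a0 45 86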